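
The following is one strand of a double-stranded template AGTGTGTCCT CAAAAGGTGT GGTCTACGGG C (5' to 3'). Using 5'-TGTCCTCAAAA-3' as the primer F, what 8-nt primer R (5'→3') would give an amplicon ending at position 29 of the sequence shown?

5'-CCGTAGAC-3'

The forward primer binds at positions 5–15; the product's 3' end on the top strand is position 29.
The reverse primer anneals to the top strand over positions 22–29, i.e. to GTCTACGG.
Its sequence written 5'→3' is the reverse complement: CCGTAGAC.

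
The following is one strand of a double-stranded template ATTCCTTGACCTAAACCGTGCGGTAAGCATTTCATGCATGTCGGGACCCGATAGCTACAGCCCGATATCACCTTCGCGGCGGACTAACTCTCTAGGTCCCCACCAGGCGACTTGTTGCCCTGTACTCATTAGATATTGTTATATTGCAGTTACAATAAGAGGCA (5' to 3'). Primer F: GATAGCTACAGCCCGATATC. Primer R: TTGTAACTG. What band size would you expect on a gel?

The forward primer matches the template at positions 50–69.
The reverse primer's reverse complement is CAGTTACAA, which matches the template at positions 147–155.
The product runs from position 50 to position 155, so its length is 155 − 50 + 1 = 106 bp.

106 bp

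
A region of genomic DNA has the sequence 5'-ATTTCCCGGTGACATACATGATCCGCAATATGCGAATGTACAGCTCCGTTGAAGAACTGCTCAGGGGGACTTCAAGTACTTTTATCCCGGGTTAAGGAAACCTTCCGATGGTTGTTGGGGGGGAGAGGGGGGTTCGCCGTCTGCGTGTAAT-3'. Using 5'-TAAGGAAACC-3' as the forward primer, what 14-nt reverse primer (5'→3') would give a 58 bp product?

The forward primer binds at positions 93–102, so a 58 bp product ends at position 93 + 58 − 1 = 150.
The reverse primer anneals to the top strand over positions 137–150, i.e. to CCGTCTGCGTGTAA.
Its sequence written 5'→3' is the reverse complement: TTACACGCAGACGG.

5'-TTACACGCAGACGG-3'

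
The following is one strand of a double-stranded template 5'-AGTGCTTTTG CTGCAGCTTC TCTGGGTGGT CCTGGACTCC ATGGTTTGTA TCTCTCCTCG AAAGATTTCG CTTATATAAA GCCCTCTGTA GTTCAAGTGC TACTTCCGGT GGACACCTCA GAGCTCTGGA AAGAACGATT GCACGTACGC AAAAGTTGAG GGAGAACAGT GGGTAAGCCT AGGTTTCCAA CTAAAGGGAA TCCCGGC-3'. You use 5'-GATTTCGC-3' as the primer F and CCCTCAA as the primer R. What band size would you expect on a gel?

99 bp

The forward primer matches the template at positions 64–71.
Reverse complement of the reverse primer: TTGAGGG. This occurs on the top strand at positions 156–162.
Amplicon spans positions 64–162: 99 bp.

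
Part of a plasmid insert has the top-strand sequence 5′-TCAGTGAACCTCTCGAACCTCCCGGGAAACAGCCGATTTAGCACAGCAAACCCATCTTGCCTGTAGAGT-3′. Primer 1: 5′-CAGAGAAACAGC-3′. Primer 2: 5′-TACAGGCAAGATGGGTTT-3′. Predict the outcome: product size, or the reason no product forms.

No product — primer 1 has no binding site in the template.

Primer 1 (CAGAGAAACAGC) does not match the top strand, and its reverse complement GCTGTTTCTCTG does not match either.
With no annealing site for primer 1, no amplification occurs.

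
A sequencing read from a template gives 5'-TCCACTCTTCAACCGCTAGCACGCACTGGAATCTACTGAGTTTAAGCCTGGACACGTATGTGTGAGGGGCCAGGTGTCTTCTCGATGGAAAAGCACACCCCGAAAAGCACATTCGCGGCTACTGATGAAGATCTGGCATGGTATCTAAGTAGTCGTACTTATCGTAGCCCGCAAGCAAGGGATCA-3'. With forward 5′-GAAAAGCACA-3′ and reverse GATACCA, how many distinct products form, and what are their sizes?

The forward primer GAAAAGCACA matches the top strand at positions 88–97, 102–111.
The reverse primer's reverse complement is TGGTATC, matching at positions 139–145.
Each forward site pairs with the reverse site to give a product ending at position 145: sizes 58, 44 bp.

Two products: 58 bp, 44 bp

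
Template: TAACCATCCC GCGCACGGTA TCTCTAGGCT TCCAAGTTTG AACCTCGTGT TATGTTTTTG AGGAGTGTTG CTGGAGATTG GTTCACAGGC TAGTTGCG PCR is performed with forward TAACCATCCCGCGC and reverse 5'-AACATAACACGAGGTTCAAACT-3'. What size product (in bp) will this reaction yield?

56 bp

The forward primer matches the template at positions 1–14.
The reverse primer's reverse complement is AGTTTGAACCTCGTGTTATGTT, which matches the template at positions 35–56.
Product length = (reverse-primer end) − (forward-primer start) + 1 = 56 − 1 + 1 = 56 bp.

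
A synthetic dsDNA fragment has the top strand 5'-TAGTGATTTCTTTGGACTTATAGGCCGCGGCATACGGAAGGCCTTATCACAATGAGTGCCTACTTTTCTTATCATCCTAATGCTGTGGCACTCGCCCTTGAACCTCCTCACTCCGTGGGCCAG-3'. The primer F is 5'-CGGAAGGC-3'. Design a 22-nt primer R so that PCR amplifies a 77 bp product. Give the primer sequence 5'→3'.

5'-GTGAGGAGGTTCAAGGGCGAGT-3'

The forward primer binds at positions 35–42, so a 77 bp product ends at position 35 + 77 − 1 = 111.
The reverse primer anneals to the top strand over positions 90–111, i.e. to ACTCGCCCTTGAACCTCCTCAC.
Its sequence written 5'→3' is the reverse complement: GTGAGGAGGTTCAAGGGCGAGT.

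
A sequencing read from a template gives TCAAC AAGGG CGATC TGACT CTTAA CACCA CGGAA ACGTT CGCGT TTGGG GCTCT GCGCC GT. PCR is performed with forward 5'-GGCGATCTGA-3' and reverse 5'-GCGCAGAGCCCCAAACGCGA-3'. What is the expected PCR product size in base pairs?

Forward primer GGCGATCTGA is found on the top strand at positions 9–18.
Taking the reverse complement of GCGCAGAGCCCCAAACGCGA gives TCGCGTTTGGGGCTCTGCGC, found at positions 40–59 on the template; the primer anneals here to the top strand with its 3' end pointing upstream.
Amplicon spans positions 9–59: 51 bp.

51 bp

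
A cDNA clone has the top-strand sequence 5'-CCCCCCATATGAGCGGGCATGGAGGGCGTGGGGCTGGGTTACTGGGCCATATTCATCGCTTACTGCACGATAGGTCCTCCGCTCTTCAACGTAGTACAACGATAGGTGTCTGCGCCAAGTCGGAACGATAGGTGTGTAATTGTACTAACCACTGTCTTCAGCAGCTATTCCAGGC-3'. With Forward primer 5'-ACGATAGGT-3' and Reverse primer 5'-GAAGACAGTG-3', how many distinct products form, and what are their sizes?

Three products: 93 bp, 61 bp, 35 bp

The forward primer ACGATAGGT matches the top strand at positions 67–75, 99–107, 125–133.
The reverse primer's reverse complement is CACTGTCTTC, matching at positions 150–159.
Each forward site pairs with the reverse site to give a product ending at position 159: sizes 93, 61, 35 bp.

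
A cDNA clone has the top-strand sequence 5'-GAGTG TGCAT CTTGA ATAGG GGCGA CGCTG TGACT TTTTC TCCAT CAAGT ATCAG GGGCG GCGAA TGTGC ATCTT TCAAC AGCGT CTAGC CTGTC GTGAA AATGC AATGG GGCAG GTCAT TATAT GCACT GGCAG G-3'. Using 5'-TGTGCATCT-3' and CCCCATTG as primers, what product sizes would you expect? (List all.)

109 bp, 47 bp

The forward primer TGTGCATCT matches the top strand at positions 4–12, 66–74.
The reverse primer's reverse complement is CAATGGGG, matching at positions 105–112.
Each forward site pairs with the reverse site to give a product ending at position 112: sizes 109, 47 bp.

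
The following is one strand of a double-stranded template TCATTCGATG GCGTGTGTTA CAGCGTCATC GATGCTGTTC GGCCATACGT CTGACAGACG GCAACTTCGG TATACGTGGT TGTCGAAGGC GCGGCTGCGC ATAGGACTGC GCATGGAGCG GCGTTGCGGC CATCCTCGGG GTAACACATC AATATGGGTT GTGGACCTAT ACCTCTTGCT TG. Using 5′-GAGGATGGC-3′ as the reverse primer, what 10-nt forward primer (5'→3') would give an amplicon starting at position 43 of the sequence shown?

The reverse primer's reverse complement GCCATCCTC matches the template at positions 129–137; the product starts at position 43.
The forward primer is identical to the top strand over positions 43–52: CCATACGTCT.

5'-CCATACGTCT-3'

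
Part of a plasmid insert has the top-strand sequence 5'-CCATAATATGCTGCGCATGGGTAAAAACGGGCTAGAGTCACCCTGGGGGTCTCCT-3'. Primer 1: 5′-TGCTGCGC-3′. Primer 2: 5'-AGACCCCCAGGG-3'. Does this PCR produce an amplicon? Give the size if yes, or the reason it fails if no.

Primer 1 (TGCTGCGC) matches the top strand at positions 9–16; it acts as a forward primer.
Primer 2's reverse complement is CCCTGGGGGTCT, matching the top strand at positions 41–52; it acts as a reverse primer.
The 3' ends face each other across positions 9–52, giving a 44 bp product.

Yes — a 44 bp product.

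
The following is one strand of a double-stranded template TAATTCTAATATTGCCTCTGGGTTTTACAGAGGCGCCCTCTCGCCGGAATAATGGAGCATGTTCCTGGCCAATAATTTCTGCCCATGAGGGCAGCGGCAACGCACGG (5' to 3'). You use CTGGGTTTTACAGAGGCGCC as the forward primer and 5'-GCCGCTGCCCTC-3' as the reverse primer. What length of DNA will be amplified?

Forward primer CTGGGTTTTACAGAGGCGCC is found on the top strand at positions 18–37.
Reverse complement of the reverse primer: GAGGGCAGCGGC. This occurs on the top strand at positions 87–98.
The product runs from position 18 to position 98, so its length is 98 − 18 + 1 = 81 bp.

81 bp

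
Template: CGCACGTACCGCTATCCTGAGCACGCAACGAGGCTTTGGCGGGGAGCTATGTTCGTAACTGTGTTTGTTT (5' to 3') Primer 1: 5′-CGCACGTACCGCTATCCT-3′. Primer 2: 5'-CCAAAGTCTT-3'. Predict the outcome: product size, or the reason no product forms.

No product — primer 2 has no binding site in the template.

Primer 2 (CCAAAGTCTT) does not match the top strand, and its reverse complement AAGACTTTGG does not match either.
With no annealing site for primer 2, no amplification occurs.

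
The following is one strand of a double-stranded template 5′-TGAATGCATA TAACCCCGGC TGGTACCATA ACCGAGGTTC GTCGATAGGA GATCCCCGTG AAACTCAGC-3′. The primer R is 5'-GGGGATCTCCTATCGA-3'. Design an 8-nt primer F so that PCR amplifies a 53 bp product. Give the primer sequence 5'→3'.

The reverse primer's reverse complement TCGATAGGAGATCCCC matches the template at positions 42–57, so the product ends at position 57.
A 53 bp product then starts at position 57 − 53 + 1 = 5.
The forward primer is identical to the top strand there: TGCATATA.

5'-TGCATATA-3'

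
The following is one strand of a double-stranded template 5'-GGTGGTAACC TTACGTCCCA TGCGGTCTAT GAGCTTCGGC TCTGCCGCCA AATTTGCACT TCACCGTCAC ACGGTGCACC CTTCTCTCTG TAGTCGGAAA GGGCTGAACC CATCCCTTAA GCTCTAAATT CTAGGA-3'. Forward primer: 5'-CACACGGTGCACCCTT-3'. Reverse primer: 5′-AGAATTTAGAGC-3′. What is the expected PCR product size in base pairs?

65 bp

Forward primer CACACGGTGCACCCTT is found on the top strand at positions 68–83.
Taking the reverse complement of AGAATTTAGAGC gives GCTCTAAATTCT, found at positions 121–132 on the template; the primer anneals here to the top strand with its 3' end pointing upstream.
Amplicon spans positions 68–132: 65 bp.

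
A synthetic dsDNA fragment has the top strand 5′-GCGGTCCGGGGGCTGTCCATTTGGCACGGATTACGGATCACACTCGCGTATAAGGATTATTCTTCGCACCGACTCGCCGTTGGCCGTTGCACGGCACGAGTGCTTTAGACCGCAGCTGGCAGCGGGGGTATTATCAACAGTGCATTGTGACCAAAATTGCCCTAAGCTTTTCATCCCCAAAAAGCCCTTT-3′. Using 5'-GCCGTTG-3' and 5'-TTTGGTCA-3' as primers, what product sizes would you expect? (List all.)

80 bp, 73 bp

The forward primer GCCGTTG matches the top strand at positions 76–82, 83–89.
The reverse primer's reverse complement is TGACCAAA, matching at positions 148–155.
Each forward site pairs with the reverse site to give a product ending at position 155: sizes 80, 73 bp.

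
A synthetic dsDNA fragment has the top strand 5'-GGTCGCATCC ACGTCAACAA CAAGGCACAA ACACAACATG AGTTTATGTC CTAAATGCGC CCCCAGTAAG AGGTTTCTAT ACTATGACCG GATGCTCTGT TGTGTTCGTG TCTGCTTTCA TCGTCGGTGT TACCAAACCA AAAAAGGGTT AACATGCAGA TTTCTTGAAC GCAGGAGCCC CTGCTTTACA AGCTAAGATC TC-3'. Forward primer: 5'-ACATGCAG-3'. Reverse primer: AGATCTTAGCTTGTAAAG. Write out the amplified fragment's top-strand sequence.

5'-ACATGCAGATTTCTTGAACGCAGGAGCCCCTGCTTTACAAGCTAAGATCT-3'

Forward primer ACATGCAG is found on the top strand at positions 152–159.
Reverse complement of the reverse primer: CTTTACAAGCTAAGATCT. This occurs on the top strand at positions 184–201.
The product is the template from position 152 through 201 (50 bp).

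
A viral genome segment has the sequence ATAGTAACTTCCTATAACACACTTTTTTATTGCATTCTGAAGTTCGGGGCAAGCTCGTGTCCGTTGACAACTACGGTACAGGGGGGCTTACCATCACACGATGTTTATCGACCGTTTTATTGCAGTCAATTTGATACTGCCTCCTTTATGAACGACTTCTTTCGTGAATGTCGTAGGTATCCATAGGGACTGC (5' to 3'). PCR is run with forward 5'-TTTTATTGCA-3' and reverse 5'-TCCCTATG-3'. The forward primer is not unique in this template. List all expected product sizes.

165 bp, 75 bp

The forward primer TTTTATTGCA matches the top strand at positions 25–34, 115–124.
The reverse primer's reverse complement is CATAGGGA, matching at positions 182–189.
Each forward site pairs with the reverse site to give a product ending at position 189: sizes 165, 75 bp.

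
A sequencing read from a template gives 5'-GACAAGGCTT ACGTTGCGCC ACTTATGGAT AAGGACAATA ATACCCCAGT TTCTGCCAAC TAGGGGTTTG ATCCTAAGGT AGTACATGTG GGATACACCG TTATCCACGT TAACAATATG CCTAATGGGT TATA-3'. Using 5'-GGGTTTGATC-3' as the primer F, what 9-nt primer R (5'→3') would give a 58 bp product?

5'-GCATATTGT-3'

The forward primer binds at positions 64–73, so a 58 bp product ends at position 64 + 58 − 1 = 121.
The reverse primer anneals to the top strand over positions 113–121, i.e. to ACAATATGC.
Its sequence written 5'→3' is the reverse complement: GCATATTGT.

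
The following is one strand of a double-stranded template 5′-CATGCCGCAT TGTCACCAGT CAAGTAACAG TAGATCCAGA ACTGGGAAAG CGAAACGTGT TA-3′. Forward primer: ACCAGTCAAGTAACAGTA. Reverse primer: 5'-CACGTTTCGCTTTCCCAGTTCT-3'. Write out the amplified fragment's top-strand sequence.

5'-ACCAGTCAAGTAACAGTAGATCCAGAACTGGGAAAGCGAAACGTG-3'

The forward primer matches the template at positions 15–32.
Taking the reverse complement of CACGTTTCGCTTTCCCAGTTCT gives AGAACTGGGAAAGCGAAACGTG, found at positions 38–59 on the template; the primer anneals here to the top strand with its 3' end pointing upstream.
The product is the template from position 15 through 59 (45 bp).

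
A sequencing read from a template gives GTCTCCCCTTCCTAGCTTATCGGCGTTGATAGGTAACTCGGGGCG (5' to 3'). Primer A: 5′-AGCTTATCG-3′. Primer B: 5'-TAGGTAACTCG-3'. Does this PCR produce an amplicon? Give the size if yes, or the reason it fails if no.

No product — both primers anneal to the same strand and extend in the same direction.

Primer A (AGCTTATCG) matches the top strand at positions 14–22 (3' end points downstream).
Primer B (TAGGTAACTCG) also matches the top strand directly, at positions 30–40 — its reverse complement CGAGTTACCTA is not present.
Both primers anneal to the bottom strand with 3' ends pointing the same way, so neither can prime synthesis back toward the other.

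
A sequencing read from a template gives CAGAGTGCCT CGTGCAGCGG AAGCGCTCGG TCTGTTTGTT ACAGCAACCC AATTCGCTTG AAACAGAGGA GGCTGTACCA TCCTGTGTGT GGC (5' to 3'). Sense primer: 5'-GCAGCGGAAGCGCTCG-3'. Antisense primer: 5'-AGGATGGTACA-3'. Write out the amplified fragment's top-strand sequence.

Forward primer GCAGCGGAAGCGCTCG is found on the top strand at positions 14–29.
The reverse primer's reverse complement is TGTACCATCCT, which matches the template at positions 74–84.
The product is the template from position 14 through 84 (71 bp).

5'-GCAGCGGAAGCGCTCGGTCTGTTTGTTACAGCAACCCAATTCGCTTGAAACAGAGGAGGCTGTACCATCCT-3'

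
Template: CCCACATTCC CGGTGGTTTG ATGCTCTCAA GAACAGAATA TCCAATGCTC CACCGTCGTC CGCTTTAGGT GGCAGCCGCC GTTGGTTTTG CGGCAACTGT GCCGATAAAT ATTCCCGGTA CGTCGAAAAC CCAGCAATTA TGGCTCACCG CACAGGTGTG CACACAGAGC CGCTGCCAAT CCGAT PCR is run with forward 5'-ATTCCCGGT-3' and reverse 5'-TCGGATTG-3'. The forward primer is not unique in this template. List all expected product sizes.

179 bp, 74 bp

The forward primer ATTCCCGGT matches the top strand at positions 6–14, 111–119.
The reverse primer's reverse complement is CAATCCGA, matching at positions 177–184.
Each forward site pairs with the reverse site to give a product ending at position 184: sizes 179, 74 bp.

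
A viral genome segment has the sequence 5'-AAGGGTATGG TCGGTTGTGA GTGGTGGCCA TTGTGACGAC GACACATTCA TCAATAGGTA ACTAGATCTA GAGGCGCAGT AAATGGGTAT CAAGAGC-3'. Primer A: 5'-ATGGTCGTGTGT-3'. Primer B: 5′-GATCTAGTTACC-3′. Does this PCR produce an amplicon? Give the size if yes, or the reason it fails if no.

No product — primer A has no binding site in the template.

Primer A (ATGGTCGTGTGT) does not match the top strand, and its reverse complement ACACACGACCAT does not match either.
With no annealing site for primer A, no amplification occurs.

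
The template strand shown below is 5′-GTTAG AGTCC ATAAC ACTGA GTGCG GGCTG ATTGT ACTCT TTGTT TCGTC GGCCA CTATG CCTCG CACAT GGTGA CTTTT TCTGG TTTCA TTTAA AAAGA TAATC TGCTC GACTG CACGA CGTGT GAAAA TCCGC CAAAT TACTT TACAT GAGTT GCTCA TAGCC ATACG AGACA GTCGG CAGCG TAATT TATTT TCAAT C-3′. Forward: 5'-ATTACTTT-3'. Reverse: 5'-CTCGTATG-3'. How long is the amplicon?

Forward primer ATTACTTT is found on the top strand at positions 139–146.
The reverse primer's reverse complement is CATACGAG, which matches the template at positions 165–172.
Amplicon spans positions 139–172: 34 bp.

34 bp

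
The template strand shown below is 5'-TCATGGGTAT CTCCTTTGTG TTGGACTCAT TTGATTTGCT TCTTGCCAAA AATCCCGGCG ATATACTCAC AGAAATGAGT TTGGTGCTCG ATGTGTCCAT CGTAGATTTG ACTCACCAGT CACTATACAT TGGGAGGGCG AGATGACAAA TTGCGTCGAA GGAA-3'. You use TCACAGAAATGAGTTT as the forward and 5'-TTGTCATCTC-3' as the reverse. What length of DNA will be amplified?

The forward primer matches the template at positions 67–82.
The reverse primer's reverse complement is GAGATGACAA, which matches the template at positions 140–149.
Amplicon spans positions 67–149: 83 bp.

83 bp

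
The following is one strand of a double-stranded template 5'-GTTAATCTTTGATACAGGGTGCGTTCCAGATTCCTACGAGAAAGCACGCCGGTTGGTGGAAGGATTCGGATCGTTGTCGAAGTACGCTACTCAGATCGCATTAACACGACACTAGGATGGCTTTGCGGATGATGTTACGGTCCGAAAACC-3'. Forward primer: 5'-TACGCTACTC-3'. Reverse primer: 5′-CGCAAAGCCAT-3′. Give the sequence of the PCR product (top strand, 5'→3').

The forward primer matches the template at positions 83–92.
Taking the reverse complement of CGCAAAGCCAT gives ATGGCTTTGCG, found at positions 117–127 on the template; the primer anneals here to the top strand with its 3' end pointing upstream.
The product is the template from position 83 through 127 (45 bp).

5'-TACGCTACTCAGATCGCATTAACACGACACTAGGATGGCTTTGCG-3'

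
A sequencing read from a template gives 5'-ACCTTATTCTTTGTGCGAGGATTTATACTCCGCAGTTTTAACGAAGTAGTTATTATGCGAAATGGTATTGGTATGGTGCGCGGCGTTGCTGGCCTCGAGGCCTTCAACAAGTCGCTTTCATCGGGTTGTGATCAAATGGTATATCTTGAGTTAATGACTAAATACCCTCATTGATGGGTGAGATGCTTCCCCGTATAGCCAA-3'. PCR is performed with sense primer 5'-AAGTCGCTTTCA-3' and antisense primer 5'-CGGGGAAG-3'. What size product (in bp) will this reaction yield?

85 bp

Scanning the template, AAGTCGCTTTCA occurs at positions 109–120; this primer anneals to the bottom strand there with its 3' end pointing downstream.
Taking the reverse complement of CGGGGAAG gives CTTCCCCG, found at positions 186–193 on the template; the primer anneals here to the top strand with its 3' end pointing upstream.
The product runs from position 109 to position 193, so its length is 193 − 109 + 1 = 85 bp.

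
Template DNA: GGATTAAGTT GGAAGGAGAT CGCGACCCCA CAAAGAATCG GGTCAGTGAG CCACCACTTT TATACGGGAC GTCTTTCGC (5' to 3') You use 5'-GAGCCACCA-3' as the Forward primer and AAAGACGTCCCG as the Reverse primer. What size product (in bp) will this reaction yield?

29 bp

The forward primer matches the template at positions 48–56.
Reverse complement of the reverse primer: CGGGACGTCTTT. This occurs on the top strand at positions 65–76.
Amplicon spans positions 48–76: 29 bp.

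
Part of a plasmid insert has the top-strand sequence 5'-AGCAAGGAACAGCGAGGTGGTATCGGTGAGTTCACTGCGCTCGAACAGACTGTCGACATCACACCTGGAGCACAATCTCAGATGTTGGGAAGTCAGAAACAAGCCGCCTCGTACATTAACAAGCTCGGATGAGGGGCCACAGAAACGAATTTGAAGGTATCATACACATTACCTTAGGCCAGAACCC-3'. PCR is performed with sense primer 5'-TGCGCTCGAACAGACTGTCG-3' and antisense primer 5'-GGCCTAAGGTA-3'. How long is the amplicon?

Scanning the template, TGCGCTCGAACAGACTGTCG occurs at positions 36–55; this primer anneals to the bottom strand there with its 3' end pointing downstream.
Taking the reverse complement of GGCCTAAGGTA gives TACCTTAGGCC, found at positions 170–180 on the template; the primer anneals here to the top strand with its 3' end pointing upstream.
Amplicon spans positions 36–180: 145 bp.

145 bp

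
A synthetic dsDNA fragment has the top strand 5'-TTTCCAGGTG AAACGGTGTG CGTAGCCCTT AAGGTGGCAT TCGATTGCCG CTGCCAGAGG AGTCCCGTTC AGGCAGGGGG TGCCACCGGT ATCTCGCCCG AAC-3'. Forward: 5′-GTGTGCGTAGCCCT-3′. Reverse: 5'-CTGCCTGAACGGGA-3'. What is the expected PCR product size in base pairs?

61 bp

Forward primer GTGTGCGTAGCCCT is found on the top strand at positions 16–29.
The reverse primer's reverse complement is TCCCGTTCAGGCAG, which matches the template at positions 63–76.
The product runs from position 16 to position 76, so its length is 76 − 16 + 1 = 61 bp.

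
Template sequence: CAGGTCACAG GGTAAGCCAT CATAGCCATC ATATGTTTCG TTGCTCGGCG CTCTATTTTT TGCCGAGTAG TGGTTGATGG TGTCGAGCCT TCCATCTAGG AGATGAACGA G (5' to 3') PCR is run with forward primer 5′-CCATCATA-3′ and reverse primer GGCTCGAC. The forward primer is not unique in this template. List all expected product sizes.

The forward primer CCATCATA matches the top strand at positions 17–24, 26–33.
The reverse primer's reverse complement is GTCGAGCC, matching at positions 82–89.
Each forward site pairs with the reverse site to give a product ending at position 89: sizes 73, 64 bp.

73 bp, 64 bp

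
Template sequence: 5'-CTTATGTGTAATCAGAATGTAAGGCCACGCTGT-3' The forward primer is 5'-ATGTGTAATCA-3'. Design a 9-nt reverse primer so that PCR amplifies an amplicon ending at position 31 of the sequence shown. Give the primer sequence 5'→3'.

5'-AGCGTGGCC-3'

The forward primer binds at positions 4–14; the product's 3' end on the top strand is position 31.
The reverse primer anneals to the top strand over positions 23–31, i.e. to GGCCACGCT.
Its sequence written 5'→3' is the reverse complement: AGCGTGGCC.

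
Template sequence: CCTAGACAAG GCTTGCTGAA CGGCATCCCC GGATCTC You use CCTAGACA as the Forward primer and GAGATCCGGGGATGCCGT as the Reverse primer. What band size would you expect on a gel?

The forward primer matches the template at positions 1–8.
Reverse complement of the reverse primer: ACGGCATCCCCGGATCTC. This occurs on the top strand at positions 20–37.
The product runs from position 1 to position 37, so its length is 37 − 1 + 1 = 37 bp.

37 bp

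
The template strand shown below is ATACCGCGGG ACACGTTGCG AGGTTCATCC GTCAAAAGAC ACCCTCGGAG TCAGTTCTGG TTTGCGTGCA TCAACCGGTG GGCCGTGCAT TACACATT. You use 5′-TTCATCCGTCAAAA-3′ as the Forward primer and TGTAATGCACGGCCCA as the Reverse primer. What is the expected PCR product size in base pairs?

71 bp

The forward primer matches the template at positions 24–37.
Taking the reverse complement of TGTAATGCACGGCCCA gives TGGGCCGTGCATTACA, found at positions 79–94 on the template; the primer anneals here to the top strand with its 3' end pointing upstream.
Amplicon spans positions 24–94: 71 bp.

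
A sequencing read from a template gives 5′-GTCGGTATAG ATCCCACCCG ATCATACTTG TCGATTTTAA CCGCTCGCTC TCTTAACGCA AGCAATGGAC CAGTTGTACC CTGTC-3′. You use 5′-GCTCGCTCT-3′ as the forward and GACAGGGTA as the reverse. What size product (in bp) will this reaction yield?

The forward primer matches the template at positions 43–51.
Reverse complement of the reverse primer: TACCCTGTC. This occurs on the top strand at positions 77–85.
Amplicon spans positions 43–85: 43 bp.

43 bp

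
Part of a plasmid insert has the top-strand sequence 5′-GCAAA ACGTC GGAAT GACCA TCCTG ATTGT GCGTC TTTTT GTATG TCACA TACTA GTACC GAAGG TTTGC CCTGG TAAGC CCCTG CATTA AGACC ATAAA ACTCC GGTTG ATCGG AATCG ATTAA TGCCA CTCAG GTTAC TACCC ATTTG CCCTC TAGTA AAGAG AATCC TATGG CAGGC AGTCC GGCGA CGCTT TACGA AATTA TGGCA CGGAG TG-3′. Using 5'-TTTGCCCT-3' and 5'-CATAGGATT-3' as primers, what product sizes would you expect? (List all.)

109 bp, 28 bp

The forward primer TTTGCCCT matches the top strand at positions 66–73, 147–154.
The reverse primer's reverse complement is AATCCTATG, matching at positions 166–174.
Each forward site pairs with the reverse site to give a product ending at position 174: sizes 109, 28 bp.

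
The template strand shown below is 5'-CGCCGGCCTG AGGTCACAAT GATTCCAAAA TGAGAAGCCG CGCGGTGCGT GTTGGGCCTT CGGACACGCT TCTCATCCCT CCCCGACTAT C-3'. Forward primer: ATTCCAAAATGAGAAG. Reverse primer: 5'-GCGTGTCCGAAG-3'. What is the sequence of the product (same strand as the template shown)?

The forward primer matches the template at positions 22–37.
The reverse primer's reverse complement is CTTCGGACACGC, which matches the template at positions 58–69.
The product is the template from position 22 through 69 (48 bp).

5'-ATTCCAAAATGAGAAGCCGCGCGGTGCGTGTTGGGCCTTCGGACACGC-3'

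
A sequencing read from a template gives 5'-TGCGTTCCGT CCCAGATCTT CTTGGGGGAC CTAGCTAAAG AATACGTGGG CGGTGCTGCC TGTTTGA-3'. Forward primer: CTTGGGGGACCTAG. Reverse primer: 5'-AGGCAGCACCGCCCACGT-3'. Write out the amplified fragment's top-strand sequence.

5'-CTTGGGGGACCTAGCTAAAGAATACGTGGGCGGTGCTGCCT-3'

Forward primer CTTGGGGGACCTAG is found on the top strand at positions 21–34.
The reverse primer's reverse complement is ACGTGGGCGGTGCTGCCT, which matches the template at positions 44–61.
The product is the template from position 21 through 61 (41 bp).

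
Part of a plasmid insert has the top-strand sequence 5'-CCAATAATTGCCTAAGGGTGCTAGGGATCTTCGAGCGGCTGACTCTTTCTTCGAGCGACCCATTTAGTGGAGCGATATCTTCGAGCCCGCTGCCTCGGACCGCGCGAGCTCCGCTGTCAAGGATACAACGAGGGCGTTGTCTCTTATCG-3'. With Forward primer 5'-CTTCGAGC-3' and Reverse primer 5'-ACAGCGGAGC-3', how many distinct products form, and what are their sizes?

The forward primer CTTCGAGC matches the top strand at positions 29–36, 49–56, 79–86.
The reverse primer's reverse complement is GCTCCGCTGT, matching at positions 108–117.
Each forward site pairs with the reverse site to give a product ending at position 117: sizes 89, 69, 39 bp.

Three products: 89 bp, 69 bp, 39 bp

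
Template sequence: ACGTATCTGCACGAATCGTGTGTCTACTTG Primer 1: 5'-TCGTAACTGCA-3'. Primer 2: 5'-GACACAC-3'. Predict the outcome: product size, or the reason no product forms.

Primer 1 (TCGTAACTGCA) does not match the top strand, and its reverse complement TGCAGTTACGA does not match either.
With no annealing site for primer 1, no amplification occurs.

No product — primer 1 has no binding site in the template.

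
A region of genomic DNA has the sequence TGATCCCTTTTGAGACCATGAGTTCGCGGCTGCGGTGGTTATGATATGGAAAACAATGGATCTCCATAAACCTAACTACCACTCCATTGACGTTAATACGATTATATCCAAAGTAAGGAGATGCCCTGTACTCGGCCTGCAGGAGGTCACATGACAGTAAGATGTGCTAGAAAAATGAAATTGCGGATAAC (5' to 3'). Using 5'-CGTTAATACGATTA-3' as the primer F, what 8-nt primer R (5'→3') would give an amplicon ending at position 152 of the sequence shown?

The forward primer binds at positions 91–104; the product's 3' end on the top strand is position 152.
The reverse primer anneals to the top strand over positions 145–152, i.e. to GGTCACAT.
Its sequence written 5'→3' is the reverse complement: ATGTGACC.

5'-ATGTGACC-3'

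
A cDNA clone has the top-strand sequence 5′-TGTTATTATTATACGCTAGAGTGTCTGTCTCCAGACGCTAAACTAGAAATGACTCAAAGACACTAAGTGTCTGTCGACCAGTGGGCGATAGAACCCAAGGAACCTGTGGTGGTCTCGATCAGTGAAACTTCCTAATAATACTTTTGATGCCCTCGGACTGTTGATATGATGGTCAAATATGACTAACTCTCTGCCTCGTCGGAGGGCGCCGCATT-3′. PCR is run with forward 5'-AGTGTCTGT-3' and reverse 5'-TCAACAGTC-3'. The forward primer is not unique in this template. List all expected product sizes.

145 bp, 99 bp

The forward primer AGTGTCTGT matches the top strand at positions 20–28, 66–74.
The reverse primer's reverse complement is GACTGTTGA, matching at positions 156–164.
Each forward site pairs with the reverse site to give a product ending at position 164: sizes 145, 99 bp.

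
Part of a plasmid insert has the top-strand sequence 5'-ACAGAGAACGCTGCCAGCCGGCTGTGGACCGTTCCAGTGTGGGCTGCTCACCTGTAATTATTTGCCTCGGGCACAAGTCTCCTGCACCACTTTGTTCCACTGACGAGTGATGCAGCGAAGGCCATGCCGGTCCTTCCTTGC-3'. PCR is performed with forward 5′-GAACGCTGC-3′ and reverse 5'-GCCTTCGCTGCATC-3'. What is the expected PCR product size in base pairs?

The forward primer matches the template at positions 6–14.
Taking the reverse complement of GCCTTCGCTGCATC gives GATGCAGCGAAGGC, found at positions 109–122 on the template; the primer anneals here to the top strand with its 3' end pointing upstream.
The product runs from position 6 to position 122, so its length is 122 − 6 + 1 = 117 bp.

117 bp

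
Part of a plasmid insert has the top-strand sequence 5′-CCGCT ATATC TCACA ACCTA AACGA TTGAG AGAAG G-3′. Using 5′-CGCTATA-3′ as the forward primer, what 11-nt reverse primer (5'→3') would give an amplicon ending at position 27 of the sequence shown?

5'-AATCGTTTAGG-3'

The forward primer binds at positions 2–8; the product's 3' end on the top strand is position 27.
The reverse primer anneals to the top strand over positions 17–27, i.e. to CCTAAACGATT.
Its sequence written 5'→3' is the reverse complement: AATCGTTTAGG.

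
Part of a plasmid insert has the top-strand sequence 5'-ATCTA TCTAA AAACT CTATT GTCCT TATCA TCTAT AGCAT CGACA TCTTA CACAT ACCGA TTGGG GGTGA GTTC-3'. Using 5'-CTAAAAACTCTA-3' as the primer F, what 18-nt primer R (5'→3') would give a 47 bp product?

The forward primer binds at positions 7–18, so a 47 bp product ends at position 7 + 47 − 1 = 53.
The reverse primer anneals to the top strand over positions 36–53, i.e. to AGCATCGACATCTTACAC.
Its sequence written 5'→3' is the reverse complement: GTGTAAGATGTCGATGCT.

5'-GTGTAAGATGTCGATGCT-3'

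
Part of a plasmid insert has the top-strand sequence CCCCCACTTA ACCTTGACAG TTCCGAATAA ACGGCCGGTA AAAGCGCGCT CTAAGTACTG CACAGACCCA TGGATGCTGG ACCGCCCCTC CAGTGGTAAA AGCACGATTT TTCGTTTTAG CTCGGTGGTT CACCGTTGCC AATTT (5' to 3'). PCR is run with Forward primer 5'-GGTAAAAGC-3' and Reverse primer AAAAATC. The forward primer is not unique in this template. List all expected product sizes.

The forward primer GGTAAAAGC matches the top strand at positions 37–45, 95–103.
The reverse primer's reverse complement is GATTTTT, matching at positions 106–112.
Each forward site pairs with the reverse site to give a product ending at position 112: sizes 76, 18 bp.

76 bp, 18 bp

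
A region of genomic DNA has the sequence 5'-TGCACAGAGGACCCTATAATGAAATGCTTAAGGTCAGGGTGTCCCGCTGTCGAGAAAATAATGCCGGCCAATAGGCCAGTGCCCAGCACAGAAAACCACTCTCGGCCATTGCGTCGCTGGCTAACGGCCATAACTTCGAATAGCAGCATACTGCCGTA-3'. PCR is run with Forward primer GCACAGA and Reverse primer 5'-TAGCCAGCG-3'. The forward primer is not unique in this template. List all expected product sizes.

122 bp, 38 bp

The forward primer GCACAGA matches the top strand at positions 2–8, 86–92.
The reverse primer's reverse complement is CGCTGGCTA, matching at positions 115–123.
Each forward site pairs with the reverse site to give a product ending at position 123: sizes 122, 38 bp.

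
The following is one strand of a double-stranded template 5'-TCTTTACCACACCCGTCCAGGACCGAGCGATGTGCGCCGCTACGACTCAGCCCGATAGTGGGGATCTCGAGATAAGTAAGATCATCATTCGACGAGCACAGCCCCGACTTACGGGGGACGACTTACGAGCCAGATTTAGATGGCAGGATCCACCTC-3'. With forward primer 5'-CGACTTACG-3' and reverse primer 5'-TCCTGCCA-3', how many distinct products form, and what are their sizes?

The forward primer CGACTTACG matches the top strand at positions 105–113, 119–127.
The reverse primer's reverse complement is TGGCAGGA, matching at positions 141–148.
Each forward site pairs with the reverse site to give a product ending at position 148: sizes 44, 30 bp.

Two products: 44 bp, 30 bp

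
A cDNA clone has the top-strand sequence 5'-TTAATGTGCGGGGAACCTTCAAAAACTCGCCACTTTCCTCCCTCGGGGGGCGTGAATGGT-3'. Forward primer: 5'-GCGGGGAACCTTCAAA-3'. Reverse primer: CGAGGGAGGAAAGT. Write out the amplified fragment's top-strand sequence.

Scanning the template, GCGGGGAACCTTCAAA occurs at positions 8–23; this primer anneals to the bottom strand there with its 3' end pointing downstream.
Reverse complement of the reverse primer: ACTTTCCTCCCTCG. This occurs on the top strand at positions 32–45.
The product is the template from position 8 through 45 (38 bp).

5'-GCGGGGAACCTTCAAAAACTCGCCACTTTCCTCCCTCG-3'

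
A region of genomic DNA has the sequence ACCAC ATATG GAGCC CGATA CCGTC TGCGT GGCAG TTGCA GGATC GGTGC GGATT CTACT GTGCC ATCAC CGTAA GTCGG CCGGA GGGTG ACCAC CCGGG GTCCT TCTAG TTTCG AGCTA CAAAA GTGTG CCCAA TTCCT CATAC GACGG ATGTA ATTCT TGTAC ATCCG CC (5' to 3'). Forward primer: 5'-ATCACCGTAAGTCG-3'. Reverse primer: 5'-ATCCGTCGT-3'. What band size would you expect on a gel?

The forward primer matches the template at positions 66–79.
Taking the reverse complement of ATCCGTCGT gives ACGACGGAT, found at positions 144–152 on the template; the primer anneals here to the top strand with its 3' end pointing upstream.
Product length = (reverse-primer end) − (forward-primer start) + 1 = 152 − 66 + 1 = 87 bp.

87 bp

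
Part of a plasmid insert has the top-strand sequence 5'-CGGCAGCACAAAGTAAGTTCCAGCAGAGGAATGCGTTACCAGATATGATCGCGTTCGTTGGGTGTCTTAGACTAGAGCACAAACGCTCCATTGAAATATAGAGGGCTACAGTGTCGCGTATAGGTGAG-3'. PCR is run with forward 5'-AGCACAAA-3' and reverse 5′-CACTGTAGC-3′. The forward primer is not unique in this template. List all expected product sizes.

The forward primer AGCACAAA matches the top strand at positions 5–12, 76–83.
The reverse primer's reverse complement is GCTACAGTG, matching at positions 105–113.
Each forward site pairs with the reverse site to give a product ending at position 113: sizes 109, 38 bp.

109 bp, 38 bp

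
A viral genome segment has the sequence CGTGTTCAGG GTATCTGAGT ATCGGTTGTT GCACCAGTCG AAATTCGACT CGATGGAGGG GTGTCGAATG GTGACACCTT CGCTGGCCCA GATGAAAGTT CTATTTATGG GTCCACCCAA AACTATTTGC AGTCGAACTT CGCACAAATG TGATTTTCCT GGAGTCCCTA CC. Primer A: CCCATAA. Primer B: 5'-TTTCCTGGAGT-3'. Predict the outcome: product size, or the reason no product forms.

Primer A (CCCATAA) has reverse complement TTATGGG, which matches the top strand at positions 105–111; primer A anneals to the top strand there with its 3' end pointing upstream toward position 105.
Primer B (TTTCCTGGAGT) matches the top strand directly at positions 155–165; it anneals to the bottom strand with its 3' end pointing downstream toward position 165.
The 3' ends diverge (primer A extends toward position 1, primer B toward position 172), so the primers never converge on a shared product.

No product — the primers' 3' ends point away from each other.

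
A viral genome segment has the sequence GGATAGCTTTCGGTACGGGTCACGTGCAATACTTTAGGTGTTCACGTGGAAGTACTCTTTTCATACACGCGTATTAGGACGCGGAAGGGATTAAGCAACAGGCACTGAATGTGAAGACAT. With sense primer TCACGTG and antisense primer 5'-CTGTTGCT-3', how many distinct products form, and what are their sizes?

Two products: 82 bp, 60 bp

The forward primer TCACGTG matches the top strand at positions 20–26, 42–48.
The reverse primer's reverse complement is AGCAACAG, matching at positions 94–101.
Each forward site pairs with the reverse site to give a product ending at position 101: sizes 82, 60 bp.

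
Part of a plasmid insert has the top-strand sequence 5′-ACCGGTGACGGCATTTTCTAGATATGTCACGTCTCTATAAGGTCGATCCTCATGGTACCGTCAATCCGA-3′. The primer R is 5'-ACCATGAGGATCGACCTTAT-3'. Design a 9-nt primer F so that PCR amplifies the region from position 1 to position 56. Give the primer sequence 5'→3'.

5'-ACCGGTGAC-3'

The reverse primer's reverse complement ATAAGGTCGATCCTCATGGT matches the template at positions 37–56; the product starts at position 1.
The forward primer is identical to the top strand over positions 1–9: ACCGGTGAC.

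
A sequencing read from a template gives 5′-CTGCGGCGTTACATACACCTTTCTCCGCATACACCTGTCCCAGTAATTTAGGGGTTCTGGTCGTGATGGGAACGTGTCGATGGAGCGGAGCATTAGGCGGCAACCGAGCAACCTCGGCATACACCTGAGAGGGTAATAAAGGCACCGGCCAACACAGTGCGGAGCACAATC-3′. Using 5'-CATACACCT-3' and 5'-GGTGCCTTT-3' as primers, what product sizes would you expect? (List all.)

The forward primer CATACACCT matches the top strand at positions 12–20, 28–36, 118–126.
The reverse primer's reverse complement is AAAGGCACC, matching at positions 138–146.
Each forward site pairs with the reverse site to give a product ending at position 146: sizes 135, 119, 29 bp.

135 bp, 119 bp, 29 bp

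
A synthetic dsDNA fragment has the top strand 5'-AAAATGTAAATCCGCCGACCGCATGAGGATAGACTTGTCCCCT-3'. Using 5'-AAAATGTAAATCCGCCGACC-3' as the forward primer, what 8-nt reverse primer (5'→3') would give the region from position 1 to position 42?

The product's 3' end on the top strand is position 42.
The reverse primer anneals to the top strand over positions 35–42, i.e. to TTGTCCCC.
Its sequence written 5'→3' is the reverse complement: GGGGACAA.

5'-GGGGACAA-3'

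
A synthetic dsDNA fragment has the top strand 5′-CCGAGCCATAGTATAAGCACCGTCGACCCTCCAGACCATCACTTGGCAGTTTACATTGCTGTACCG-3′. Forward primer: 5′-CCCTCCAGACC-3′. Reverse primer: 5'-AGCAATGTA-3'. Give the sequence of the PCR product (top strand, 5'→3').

The forward primer matches the template at positions 27–37.
Taking the reverse complement of AGCAATGTA gives TACATTGCT, found at positions 52–60 on the template; the primer anneals here to the top strand with its 3' end pointing upstream.
The product is the template from position 27 through 60 (34 bp).

5'-CCCTCCAGACCATCACTTGGCAGTTTACATTGCT-3'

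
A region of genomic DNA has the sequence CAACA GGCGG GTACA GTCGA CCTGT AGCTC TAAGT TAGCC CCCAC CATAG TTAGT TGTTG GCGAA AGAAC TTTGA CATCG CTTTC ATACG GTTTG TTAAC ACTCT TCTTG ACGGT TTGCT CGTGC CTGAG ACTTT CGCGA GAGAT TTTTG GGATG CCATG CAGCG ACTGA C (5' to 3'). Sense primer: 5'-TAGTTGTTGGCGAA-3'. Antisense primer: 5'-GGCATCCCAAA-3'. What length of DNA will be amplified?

The forward primer matches the template at positions 52–65.
Reverse complement of the reverse primer: TTTGGGATGCC. This occurs on the top strand at positions 147–157.
Amplicon spans positions 52–157: 106 bp.

106 bp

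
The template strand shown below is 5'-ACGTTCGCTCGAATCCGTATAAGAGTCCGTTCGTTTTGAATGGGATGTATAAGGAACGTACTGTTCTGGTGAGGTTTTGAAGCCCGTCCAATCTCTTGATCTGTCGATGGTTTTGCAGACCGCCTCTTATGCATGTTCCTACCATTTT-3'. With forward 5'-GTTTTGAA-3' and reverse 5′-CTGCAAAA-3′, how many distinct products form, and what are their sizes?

The forward primer GTTTTGAA matches the top strand at positions 33–40, 74–81.
The reverse primer's reverse complement is TTTTGCAG, matching at positions 111–118.
Each forward site pairs with the reverse site to give a product ending at position 118: sizes 86, 45 bp.

Two products: 86 bp, 45 bp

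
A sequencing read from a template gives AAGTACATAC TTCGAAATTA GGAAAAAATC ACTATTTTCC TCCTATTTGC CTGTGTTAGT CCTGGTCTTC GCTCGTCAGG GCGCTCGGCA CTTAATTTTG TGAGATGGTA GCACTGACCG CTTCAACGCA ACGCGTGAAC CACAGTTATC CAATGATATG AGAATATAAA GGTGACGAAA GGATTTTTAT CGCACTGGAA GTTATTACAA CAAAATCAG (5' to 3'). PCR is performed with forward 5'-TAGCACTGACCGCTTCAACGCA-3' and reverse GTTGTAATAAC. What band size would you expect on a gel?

Scanning the template, TAGCACTGACCGCTTCAACGCA occurs at positions 109–130; this primer anneals to the bottom strand there with its 3' end pointing downstream.
The reverse primer's reverse complement is GTTATTACAAC, which matches the template at positions 201–211.
Product length = (reverse-primer end) − (forward-primer start) + 1 = 211 − 109 + 1 = 103 bp.

103 bp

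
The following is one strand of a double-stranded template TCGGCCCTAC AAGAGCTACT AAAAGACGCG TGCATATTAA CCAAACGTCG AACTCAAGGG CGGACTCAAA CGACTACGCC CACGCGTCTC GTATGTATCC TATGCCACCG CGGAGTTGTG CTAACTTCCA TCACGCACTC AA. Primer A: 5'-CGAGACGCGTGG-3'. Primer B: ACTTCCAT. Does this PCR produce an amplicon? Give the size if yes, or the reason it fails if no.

No product — the primers' 3' ends point away from each other.

Primer A (CGAGACGCGTGG) has reverse complement CCACGCGTCTCG, which matches the top strand at positions 80–91; primer A anneals to the top strand there with its 3' end pointing upstream toward position 80.
Primer B (ACTTCCAT) matches the top strand directly at positions 124–131; it anneals to the bottom strand with its 3' end pointing downstream toward position 131.
The 3' ends diverge (primer A extends toward position 1, primer B toward position 142), so the primers never converge on a shared product.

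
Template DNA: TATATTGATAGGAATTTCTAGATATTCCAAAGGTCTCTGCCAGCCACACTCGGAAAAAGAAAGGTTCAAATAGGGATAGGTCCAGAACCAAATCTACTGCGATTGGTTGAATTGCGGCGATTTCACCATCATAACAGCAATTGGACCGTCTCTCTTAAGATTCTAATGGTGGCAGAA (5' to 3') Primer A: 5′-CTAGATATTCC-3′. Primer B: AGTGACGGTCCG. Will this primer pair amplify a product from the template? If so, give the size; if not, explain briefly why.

No product — primer B has no binding site in the template.

Primer B (AGTGACGGTCCG) does not match the top strand, and its reverse complement CGGACCGTCACT does not match either.
With no annealing site for primer B, no amplification occurs.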